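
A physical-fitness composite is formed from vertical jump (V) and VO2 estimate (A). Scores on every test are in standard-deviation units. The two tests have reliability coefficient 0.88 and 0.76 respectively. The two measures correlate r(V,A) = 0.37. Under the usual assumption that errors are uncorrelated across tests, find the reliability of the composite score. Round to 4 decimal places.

Var(V+A) = 2 + 2·[0.37] = 2 + 0.74 = 2.74.
Because errors are independent across components, Cov(Tᵢ,Tⱼ) = Cov(Xᵢ,Xⱼ); the off-diagonal part of the true-score variance is the same as above.
True-score variance = [0.88 + 0.76] + 0.74 = 1.64 + 0.74 = 2.38.
Reliability = 2.38 / 2.74 = 0.8686.

0.8686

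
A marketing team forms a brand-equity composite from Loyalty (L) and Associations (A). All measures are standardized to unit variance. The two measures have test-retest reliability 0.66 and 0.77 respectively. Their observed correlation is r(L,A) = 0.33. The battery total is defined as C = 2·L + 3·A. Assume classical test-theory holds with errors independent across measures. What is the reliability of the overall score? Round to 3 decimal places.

0.798

Var(C) = 2² + 3² + 2·[6·0.33] = 13 + 3.96 = 16.96.
Because errors are independent across components, Cov(Tᵢ,Tⱼ) = Cov(Xᵢ,Xⱼ); the off-diagonal part of the true-score variance is the same as above.
True-score variance = [2²·0.66 + 3²·0.77] + 3.96 = 9.57 + 3.96 = 13.53.
Reliability = 13.53 / 16.96 = 0.798.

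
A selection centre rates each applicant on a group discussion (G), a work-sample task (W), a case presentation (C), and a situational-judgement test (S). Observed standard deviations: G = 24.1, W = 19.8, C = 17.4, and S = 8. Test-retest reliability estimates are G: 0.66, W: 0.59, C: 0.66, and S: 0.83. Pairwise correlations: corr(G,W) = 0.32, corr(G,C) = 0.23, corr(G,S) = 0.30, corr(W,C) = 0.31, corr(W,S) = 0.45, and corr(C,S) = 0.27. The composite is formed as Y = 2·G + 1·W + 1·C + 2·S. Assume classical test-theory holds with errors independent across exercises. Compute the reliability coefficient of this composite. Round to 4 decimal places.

Var(Y) = 2²·24.1² + 19.8² + 17.4² + 2²·8² + 2·[2·24.1·19.8·0.32 + 2·24.1·17.4·0.23 + 4·24.1·8·0.30 + 19.8·17.4·0.31 + 2·19.8·8·0.45 + 2·17.4·8·0.27] = 3274.04 + 2108.36 = 5382.4.
With uncorrelated errors the cross-covariances are all true-score covariance, so they carry over unchanged; only the diagonal terms shrink to ρᵢσᵢ².
True-score variance = [2²·24.1²·0.66 + 19.8²·0.59 + 17.4²·0.66 + 2²·8²·0.83] + 2108.36 = 2176.94 + 2108.36 = 4285.31.
Reliability = 4285.31 / 5382.4 = 0.7962.

0.7962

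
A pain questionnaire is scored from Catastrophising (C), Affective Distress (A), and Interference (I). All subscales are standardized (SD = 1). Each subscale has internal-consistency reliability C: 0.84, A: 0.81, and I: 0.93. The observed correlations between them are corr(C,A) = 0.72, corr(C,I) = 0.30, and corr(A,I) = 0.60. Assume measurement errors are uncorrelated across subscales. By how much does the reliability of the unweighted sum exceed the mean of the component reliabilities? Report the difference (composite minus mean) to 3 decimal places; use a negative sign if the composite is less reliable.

0.073

Var(sum) = 3 + 3.24 = 6.24; true-score variance = 2.58 + 3.24 = 5.82; composite reliability = 0.9327.
Mean component reliability = 0.8600.
Difference = 0.9327 − 0.8600 = 0.073.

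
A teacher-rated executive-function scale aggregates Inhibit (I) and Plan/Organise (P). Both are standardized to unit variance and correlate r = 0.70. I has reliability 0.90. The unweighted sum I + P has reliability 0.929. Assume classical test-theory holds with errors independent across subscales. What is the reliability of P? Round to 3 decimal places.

0.859

Var(I+P) = 2 + 2·0.70 = 3.400.
True-score variance = ρ_I + ρ_P + 2·0.70, so 0.929 = (0.90 + ρ_P + 1.40) / 3.400.
ρ_P = 0.929·3.400 − 0.90 − 1.40 = 0.859.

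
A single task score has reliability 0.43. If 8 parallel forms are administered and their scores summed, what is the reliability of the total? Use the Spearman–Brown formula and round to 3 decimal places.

0.858

ρ_k = kρ / (1 + (k−1)ρ) = 8·0.43 / (1 + 7·0.43) = 3.440 / 4.010 = 0.858.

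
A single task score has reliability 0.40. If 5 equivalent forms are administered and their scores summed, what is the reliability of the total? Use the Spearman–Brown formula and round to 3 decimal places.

ρ_k = kρ / (1 + (k−1)ρ) = 5·0.40 / (1 + 4·0.40) = 2.000 / 2.600 = 0.769.

0.769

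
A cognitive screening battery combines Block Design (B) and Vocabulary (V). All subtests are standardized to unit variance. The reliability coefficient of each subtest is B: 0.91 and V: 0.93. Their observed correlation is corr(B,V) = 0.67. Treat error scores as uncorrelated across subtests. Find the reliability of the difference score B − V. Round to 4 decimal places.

0.7576

Var(B−V) = 1 + 1 − 2·0.67 = 2 − 1.34 = 0.66.
Under uncorrelated errors the observed covariances equal the true-score covariances, so only the own-variance terms attenuate.
True-score variance = [0.91 + 0.93] − 1.34 = 1.84 − 1.34 = 0.5.
Reliability = 0.5 / 0.66 = 0.7576.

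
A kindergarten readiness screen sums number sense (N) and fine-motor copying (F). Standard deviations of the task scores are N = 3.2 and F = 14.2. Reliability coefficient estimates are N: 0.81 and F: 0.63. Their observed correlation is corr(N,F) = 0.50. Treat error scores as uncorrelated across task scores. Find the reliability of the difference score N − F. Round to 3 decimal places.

0.540

Var(N−F) = 3.2² + 14.2² − 2·3.2·14.2·0.50 = 211.88 − 45.44 = 166.44.
Under uncorrelated errors the observed covariances equal the true-score covariances, so only the own-variance terms attenuate.
True-score variance = [3.2²·0.81 + 14.2²·0.63] − 45.44 = 135.328 − 45.44 = 89.8876.
Reliability = 89.8876 / 166.44 = 0.540.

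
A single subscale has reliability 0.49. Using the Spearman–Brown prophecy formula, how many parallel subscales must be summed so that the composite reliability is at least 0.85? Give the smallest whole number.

k ≥ ρ*(1−ρ₁)/(ρ₁(1−ρ*)) = 0.85·0.51 / (0.49·0.15) = 5.898.
Smallest integer k = 6.

6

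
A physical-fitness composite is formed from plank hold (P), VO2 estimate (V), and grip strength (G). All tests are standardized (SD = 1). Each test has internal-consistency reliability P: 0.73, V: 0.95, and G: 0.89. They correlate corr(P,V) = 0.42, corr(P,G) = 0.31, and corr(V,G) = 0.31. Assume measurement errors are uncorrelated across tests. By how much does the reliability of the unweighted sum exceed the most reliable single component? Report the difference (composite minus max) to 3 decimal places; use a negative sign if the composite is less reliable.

-0.035

Var(sum) = 3 + 2.08 = 5.08; true-score variance = 2.57 + 2.08 = 4.65; composite reliability = 0.9154.
Max component reliability = 0.9500.
Difference = 0.9154 − 0.9500 = -0.035.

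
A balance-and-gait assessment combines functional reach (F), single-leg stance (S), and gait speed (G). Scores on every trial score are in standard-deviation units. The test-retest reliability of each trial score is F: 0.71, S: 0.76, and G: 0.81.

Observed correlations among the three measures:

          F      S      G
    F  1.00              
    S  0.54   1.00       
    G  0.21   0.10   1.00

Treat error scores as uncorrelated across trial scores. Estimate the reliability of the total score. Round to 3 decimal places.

0.847

Var(F+S+G) = 3 + 2·[0.54 + 0.21 + 0.10] = 3 + 1.7 = 4.7.
With uncorrelated errors the cross-covariances are all true-score covariance, so they carry over unchanged; only the diagonal terms shrink to ρᵢσᵢ².
True-score variance = [0.71 + 0.76 + 0.81] + 1.7 = 2.28 + 1.7 = 3.98.
Reliability = 3.98 / 4.7 = 0.847.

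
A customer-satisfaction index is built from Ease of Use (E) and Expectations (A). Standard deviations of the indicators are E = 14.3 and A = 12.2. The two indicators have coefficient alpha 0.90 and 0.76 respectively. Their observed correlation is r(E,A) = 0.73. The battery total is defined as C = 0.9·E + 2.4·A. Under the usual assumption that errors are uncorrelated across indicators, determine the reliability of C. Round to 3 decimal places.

0.859

Var(C) = 0.9²·14.3² + 2.4²·12.2² + 2·[2.16·14.3·12.2·0.73] = 1022.96 + 550.177 = 1573.13.
Because errors are independent across components, Cov(Tᵢ,Tⱼ) = Cov(Xᵢ,Xⱼ); the off-diagonal part of the true-score variance is the same as above.
True-score variance = [0.9²·14.3²·0.90 + 2.4²·12.2²·0.76] + 550.177 = 800.635 + 550.177 = 1350.81.
Reliability = 1350.81 / 1573.13 = 0.859.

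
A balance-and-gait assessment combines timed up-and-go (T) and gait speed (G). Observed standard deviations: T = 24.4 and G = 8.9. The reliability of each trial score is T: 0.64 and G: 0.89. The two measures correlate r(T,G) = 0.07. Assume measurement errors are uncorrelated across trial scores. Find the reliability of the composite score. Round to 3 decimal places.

Var(T+G) = 24.4² + 8.9² + 2·[24.4·8.9·0.07] = 674.57 + 30.4024 = 704.972.
Because errors are independent across components, Cov(Tᵢ,Tⱼ) = Cov(Xᵢ,Xⱼ); the off-diagonal part of the true-score variance is the same as above.
True-score variance = [24.4²·0.64 + 8.9²·0.89] + 30.4024 = 451.527 + 30.4024 = 481.93.
Reliability = 481.93 / 704.972 = 0.684.

0.684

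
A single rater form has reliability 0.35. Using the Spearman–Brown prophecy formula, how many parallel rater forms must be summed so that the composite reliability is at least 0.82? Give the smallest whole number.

k ≥ ρ*(1−ρ₁)/(ρ₁(1−ρ*)) = 0.82·0.65 / (0.35·0.18) = 8.460.
Smallest integer k = 9.

9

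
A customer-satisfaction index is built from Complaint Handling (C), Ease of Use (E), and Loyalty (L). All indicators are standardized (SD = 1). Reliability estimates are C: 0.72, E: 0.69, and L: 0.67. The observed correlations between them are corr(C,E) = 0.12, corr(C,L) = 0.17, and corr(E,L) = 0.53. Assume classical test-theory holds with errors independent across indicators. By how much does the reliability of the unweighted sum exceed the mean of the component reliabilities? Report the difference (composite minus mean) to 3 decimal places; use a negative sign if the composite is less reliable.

Var(sum) = 3 + 1.64 = 4.64; true-score variance = 2.08 + 1.64 = 3.72; composite reliability = 0.8017.
Mean component reliability = 0.6933.
Difference = 0.8017 − 0.6933 = 0.108.

0.108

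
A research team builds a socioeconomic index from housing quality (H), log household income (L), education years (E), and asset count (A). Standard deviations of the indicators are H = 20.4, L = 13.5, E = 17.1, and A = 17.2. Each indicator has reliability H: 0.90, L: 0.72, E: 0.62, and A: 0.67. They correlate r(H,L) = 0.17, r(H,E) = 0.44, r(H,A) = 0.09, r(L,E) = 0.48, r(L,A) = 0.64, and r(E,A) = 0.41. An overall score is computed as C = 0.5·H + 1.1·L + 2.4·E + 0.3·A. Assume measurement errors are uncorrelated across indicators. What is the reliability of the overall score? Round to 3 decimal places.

Var(C) = 0.5²·20.4² + 1.1²·13.5² + 2.4²·17.1² + 0.3²·17.2² + 2·[0.55·20.4·13.5·0.17 + 1.2·20.4·17.1·0.44 + 0.15·20.4·17.2·0.09 + 2.64·13.5·17.1·0.48 + 0.33·13.5·17.2·0.64 + 0.72·17.1·17.2·0.41] = 2035.47 + 1286.14 = 3321.61.
With uncorrelated errors the cross-covariances are all true-score covariance, so they carry over unchanged; only the diagonal terms shrink to ρᵢσᵢ².
True-score variance = [0.5²·20.4²·0.90 + 1.1²·13.5²·0.72 + 2.4²·17.1²·0.62 + 0.3²·17.2²·0.67] + 1286.14 = 1314.51 + 1286.14 = 2600.65.
Reliability = 2600.65 / 3321.61 = 0.783.

0.783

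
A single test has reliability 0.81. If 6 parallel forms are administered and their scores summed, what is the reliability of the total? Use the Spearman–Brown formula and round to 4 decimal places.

ρ_k = kρ / (1 + (k−1)ρ) = 6·0.81 / (1 + 5·0.81) = 4.860 / 5.050 = 0.9624.

0.9624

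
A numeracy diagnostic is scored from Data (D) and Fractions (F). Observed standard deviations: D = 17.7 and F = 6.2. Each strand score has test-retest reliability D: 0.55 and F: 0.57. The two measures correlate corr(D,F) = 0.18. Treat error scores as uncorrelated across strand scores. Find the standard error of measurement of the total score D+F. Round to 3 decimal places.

12.550

Var(total) = 351.73 + 39.5064 = 391.236.
True-score variance = 194.22 + 39.5064 = 233.727, so reliability = 0.5974.
Error variance = 391.236 − 233.727 = 157.51; SEM = √157.51 = 12.550.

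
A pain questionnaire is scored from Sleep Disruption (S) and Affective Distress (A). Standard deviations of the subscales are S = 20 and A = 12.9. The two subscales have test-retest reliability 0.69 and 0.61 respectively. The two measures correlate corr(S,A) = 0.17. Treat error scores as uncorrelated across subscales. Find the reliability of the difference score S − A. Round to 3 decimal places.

Var(S−A) = 20² + 12.9² − 2·20·12.9·0.17 = 566.41 − 87.72 = 478.69.
With uncorrelated errors the cross-covariances are all true-score covariance, so they carry over unchanged; only the diagonal terms shrink to ρᵢσᵢ².
True-score variance = [20²·0.69 + 12.9²·0.61] − 87.72 = 377.51 − 87.72 = 289.79.
Reliability = 289.79 / 478.69 = 0.605.

0.605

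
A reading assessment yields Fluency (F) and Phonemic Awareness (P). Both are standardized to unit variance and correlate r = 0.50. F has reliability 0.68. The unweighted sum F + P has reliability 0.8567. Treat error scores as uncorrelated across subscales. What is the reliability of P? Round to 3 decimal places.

0.890

Var(F+P) = 2 + 2·0.50 = 3.000.
True-score variance = ρ_F + ρ_P + 2·0.50, so 0.8567 = (0.68 + ρ_P + 1.00) / 3.000.
ρ_P = 0.8567·3.000 − 0.68 − 1.00 = 0.890.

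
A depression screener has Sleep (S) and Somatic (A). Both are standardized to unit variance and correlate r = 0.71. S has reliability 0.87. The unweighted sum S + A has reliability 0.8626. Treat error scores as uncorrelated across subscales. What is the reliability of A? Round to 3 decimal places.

Var(S+A) = 2 + 2·0.71 = 3.420.
True-score variance = ρ_S + ρ_A + 2·0.71, so 0.8626 = (0.87 + ρ_A + 1.42) / 3.420.
ρ_A = 0.8626·3.420 − 0.87 − 1.42 = 0.660.

0.660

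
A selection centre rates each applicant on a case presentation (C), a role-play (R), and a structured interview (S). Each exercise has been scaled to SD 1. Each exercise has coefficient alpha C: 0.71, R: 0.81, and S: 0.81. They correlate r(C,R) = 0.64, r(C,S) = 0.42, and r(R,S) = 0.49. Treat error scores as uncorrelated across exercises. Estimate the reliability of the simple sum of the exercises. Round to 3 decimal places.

0.890

Var(C+R+S) = 3 + 2·[0.64 + 0.42 + 0.49] = 3 + 3.1 = 6.1.
With uncorrelated errors the cross-covariances are all true-score covariance, so they carry over unchanged; only the diagonal terms shrink to ρᵢσᵢ².
True-score variance = [0.71 + 0.81 + 0.81] + 3.1 = 2.33 + 3.1 = 5.43.
Reliability = 5.43 / 6.1 = 0.890.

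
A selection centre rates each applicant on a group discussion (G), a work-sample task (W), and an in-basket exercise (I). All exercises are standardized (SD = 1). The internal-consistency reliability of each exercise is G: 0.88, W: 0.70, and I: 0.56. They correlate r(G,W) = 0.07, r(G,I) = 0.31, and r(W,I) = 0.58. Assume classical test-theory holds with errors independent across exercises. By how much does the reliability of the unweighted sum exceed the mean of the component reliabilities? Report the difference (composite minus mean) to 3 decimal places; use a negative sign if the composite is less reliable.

Var(sum) = 3 + 1.92 = 4.92; true-score variance = 2.14 + 1.92 = 4.06; composite reliability = 0.8252.
Mean component reliability = 0.7133.
Difference = 0.8252 − 0.7133 = 0.112.

0.112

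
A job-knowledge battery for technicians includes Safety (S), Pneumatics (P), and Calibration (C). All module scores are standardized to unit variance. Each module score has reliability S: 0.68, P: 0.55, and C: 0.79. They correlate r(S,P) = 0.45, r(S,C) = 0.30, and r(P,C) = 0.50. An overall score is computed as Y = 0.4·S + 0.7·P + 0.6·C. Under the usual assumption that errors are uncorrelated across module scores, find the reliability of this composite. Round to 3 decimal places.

0.810

Var(Y) = 0.4² + 0.7² + 0.6² + 2·[0.28·0.45 + 0.24·0.30 + 0.42·0.50] = 1.01 + 0.816 = 1.826.
Under uncorrelated errors the observed covariances equal the true-score covariances, so only the own-variance terms attenuate.
True-score variance = [0.4²·0.68 + 0.7²·0.55 + 0.6²·0.79] + 0.816 = 0.6627 + 0.816 = 1.4787.
Reliability = 1.4787 / 1.826 = 0.810.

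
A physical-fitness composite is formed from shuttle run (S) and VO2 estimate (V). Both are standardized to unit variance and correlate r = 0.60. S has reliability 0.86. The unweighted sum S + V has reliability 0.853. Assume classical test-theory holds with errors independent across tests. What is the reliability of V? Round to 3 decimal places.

0.670

Var(S+V) = 2 + 2·0.60 = 3.200.
True-score variance = ρ_S + ρ_V + 2·0.60, so 0.853 = (0.86 + ρ_V + 1.20) / 3.200.
ρ_V = 0.853·3.200 − 0.86 − 1.20 = 0.670.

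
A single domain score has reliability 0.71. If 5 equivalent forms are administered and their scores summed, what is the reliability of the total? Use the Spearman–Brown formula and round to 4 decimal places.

ρ_k = kρ / (1 + (k−1)ρ) = 5·0.71 / (1 + 4·0.71) = 3.550 / 3.840 = 0.9245.

0.9245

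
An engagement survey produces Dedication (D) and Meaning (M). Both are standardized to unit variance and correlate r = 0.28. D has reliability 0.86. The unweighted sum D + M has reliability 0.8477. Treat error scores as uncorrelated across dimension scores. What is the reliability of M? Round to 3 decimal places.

Var(D+M) = 2 + 2·0.28 = 2.560.
True-score variance = ρ_D + ρ_M + 2·0.28, so 0.8477 = (0.86 + ρ_M + 0.56) / 2.560.
ρ_M = 0.8477·2.560 − 0.86 − 0.56 = 0.750.

0.750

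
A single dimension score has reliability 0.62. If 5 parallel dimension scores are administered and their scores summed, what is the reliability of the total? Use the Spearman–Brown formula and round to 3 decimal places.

ρ_k = kρ / (1 + (k−1)ρ) = 5·0.62 / (1 + 4·0.62) = 3.100 / 3.480 = 0.891.

0.891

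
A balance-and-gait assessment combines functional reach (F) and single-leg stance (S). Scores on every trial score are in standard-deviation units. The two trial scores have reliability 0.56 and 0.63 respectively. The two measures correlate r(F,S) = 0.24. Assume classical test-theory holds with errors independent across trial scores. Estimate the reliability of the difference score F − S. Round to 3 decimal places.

0.467

Var(F−S) = 1 + 1 − 2·0.24 = 2 − 0.48 = 1.52.
Because errors are independent across components, Cov(Tᵢ,Tⱼ) = Cov(Xᵢ,Xⱼ); the off-diagonal part of the true-score variance is the same as above.
True-score variance = [0.56 + 0.63] − 0.48 = 1.19 − 0.48 = 0.71.
Reliability = 0.71 / 1.52 = 0.467.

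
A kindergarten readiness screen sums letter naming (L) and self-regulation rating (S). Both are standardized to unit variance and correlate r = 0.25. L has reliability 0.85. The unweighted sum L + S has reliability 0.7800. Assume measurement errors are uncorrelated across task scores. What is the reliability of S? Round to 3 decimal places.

0.600

Var(L+S) = 2 + 2·0.25 = 2.500.
True-score variance = ρ_L + ρ_S + 2·0.25, so 0.7800 = (0.85 + ρ_S + 0.50) / 2.500.
ρ_S = 0.7800·2.500 − 0.85 − 0.50 = 0.600.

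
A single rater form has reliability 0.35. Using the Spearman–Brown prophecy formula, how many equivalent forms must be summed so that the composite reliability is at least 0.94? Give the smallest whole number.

k ≥ ρ*(1−ρ₁)/(ρ₁(1−ρ*)) = 0.94·0.65 / (0.35·0.06) = 29.095.
Smallest integer k = 30.

30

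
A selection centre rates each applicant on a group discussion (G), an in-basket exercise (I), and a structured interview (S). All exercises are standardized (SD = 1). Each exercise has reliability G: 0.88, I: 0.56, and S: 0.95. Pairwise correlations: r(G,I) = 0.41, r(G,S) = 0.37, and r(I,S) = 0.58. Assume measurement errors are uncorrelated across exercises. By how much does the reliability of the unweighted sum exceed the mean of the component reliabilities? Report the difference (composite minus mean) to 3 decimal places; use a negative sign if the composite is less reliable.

Var(sum) = 3 + 2.72 = 5.72; true-score variance = 2.39 + 2.72 = 5.11; composite reliability = 0.8934.
Mean component reliability = 0.7967.
Difference = 0.8934 − 0.7967 = 0.097.

0.097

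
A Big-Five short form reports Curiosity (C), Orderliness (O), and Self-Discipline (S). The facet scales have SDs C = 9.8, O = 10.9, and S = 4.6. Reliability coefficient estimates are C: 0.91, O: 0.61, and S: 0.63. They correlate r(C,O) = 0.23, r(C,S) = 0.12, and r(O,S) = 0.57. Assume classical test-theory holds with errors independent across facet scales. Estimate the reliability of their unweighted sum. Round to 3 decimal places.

Var(C+O+S) = 9.8² + 10.9² + 4.6² + 2·[9.8·10.9·0.23 + 9.8·4.6·0.12 + 10.9·4.6·0.57] = 236.01 + 117.116 = 353.126.
Under uncorrelated errors the observed covariances equal the true-score covariances, so only the own-variance terms attenuate.
True-score variance = [9.8²·0.91 + 10.9²·0.61 + 4.6²·0.63] + 117.116 = 173.201 + 117.116 = 290.317.
Reliability = 290.317 / 353.126 = 0.822.

0.822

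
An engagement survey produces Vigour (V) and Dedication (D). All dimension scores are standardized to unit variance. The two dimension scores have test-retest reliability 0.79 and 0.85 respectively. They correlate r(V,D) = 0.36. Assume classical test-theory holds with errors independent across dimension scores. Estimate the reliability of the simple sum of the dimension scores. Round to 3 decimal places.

Var(V+D) = 2 + 2·[0.36] = 2 + 0.72 = 2.72.
With uncorrelated errors the cross-covariances are all true-score covariance, so they carry over unchanged; only the diagonal terms shrink to ρᵢσᵢ².
True-score variance = [0.79 + 0.85] + 0.72 = 1.64 + 0.72 = 2.36.
Reliability = 2.36 / 2.72 = 0.868.

0.868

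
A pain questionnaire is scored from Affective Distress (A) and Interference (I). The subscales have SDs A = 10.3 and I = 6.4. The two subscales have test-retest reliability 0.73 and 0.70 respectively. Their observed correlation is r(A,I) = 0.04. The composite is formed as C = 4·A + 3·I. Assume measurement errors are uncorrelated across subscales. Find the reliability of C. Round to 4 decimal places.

0.7328

Var(C) = 4²·10.3² + 3²·6.4² + 2·[12·10.3·6.4·0.04] = 2066.08 + 63.2832 = 2129.36.
Under uncorrelated errors the observed covariances equal the true-score covariances, so only the own-variance terms attenuate.
True-score variance = [4²·10.3²·0.73 + 3²·6.4²·0.70] + 63.2832 = 1497.18 + 63.2832 = 1560.46.
Reliability = 1560.46 / 2129.36 = 0.7328.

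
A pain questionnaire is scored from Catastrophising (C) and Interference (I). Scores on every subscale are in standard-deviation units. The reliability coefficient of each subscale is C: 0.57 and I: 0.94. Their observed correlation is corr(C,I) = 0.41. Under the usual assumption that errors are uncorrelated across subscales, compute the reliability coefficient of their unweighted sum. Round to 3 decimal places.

Var(C+I) = 2 + 2·[0.41] = 2 + 0.82 = 2.82.
Under uncorrelated errors the observed covariances equal the true-score covariances, so only the own-variance terms attenuate.
True-score variance = [0.57 + 0.94] + 0.82 = 1.51 + 0.82 = 2.33.
Reliability = 2.33 / 2.82 = 0.826.

0.826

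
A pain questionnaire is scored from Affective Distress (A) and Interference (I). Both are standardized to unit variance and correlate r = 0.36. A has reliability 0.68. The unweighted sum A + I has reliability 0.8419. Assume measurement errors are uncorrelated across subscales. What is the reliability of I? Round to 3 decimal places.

0.890

Var(A+I) = 2 + 2·0.36 = 2.720.
True-score variance = ρ_A + ρ_I + 2·0.36, so 0.8419 = (0.68 + ρ_I + 0.72) / 2.720.
ρ_I = 0.8419·2.720 − 0.68 − 0.72 = 0.890.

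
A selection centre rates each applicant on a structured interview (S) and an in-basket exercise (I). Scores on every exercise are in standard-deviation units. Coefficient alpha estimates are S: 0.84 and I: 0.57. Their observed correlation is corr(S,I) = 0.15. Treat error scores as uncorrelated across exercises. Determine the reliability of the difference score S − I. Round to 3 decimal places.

Var(S−I) = 1 + 1 − 2·0.15 = 2 − 0.3 = 1.7.
With uncorrelated errors the cross-covariances are all true-score covariance, so they carry over unchanged; only the diagonal terms shrink to ρᵢσᵢ².
True-score variance = [0.84 + 0.57] − 0.3 = 1.41 − 0.3 = 1.11.
Reliability = 1.11 / 1.7 = 0.653.

0.653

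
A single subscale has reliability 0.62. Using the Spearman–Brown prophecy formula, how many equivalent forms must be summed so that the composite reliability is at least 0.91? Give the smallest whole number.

7

k ≥ ρ*(1−ρ₁)/(ρ₁(1−ρ*)) = 0.91·0.38 / (0.62·0.09) = 6.197.
Smallest integer k = 7.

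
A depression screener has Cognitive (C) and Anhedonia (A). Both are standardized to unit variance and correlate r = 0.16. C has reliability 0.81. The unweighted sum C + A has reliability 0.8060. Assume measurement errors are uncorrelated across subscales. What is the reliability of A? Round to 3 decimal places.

0.740

Var(C+A) = 2 + 2·0.16 = 2.320.
True-score variance = ρ_C + ρ_A + 2·0.16, so 0.8060 = (0.81 + ρ_A + 0.32) / 2.320.
ρ_A = 0.8060·2.320 − 0.81 − 0.32 = 0.740.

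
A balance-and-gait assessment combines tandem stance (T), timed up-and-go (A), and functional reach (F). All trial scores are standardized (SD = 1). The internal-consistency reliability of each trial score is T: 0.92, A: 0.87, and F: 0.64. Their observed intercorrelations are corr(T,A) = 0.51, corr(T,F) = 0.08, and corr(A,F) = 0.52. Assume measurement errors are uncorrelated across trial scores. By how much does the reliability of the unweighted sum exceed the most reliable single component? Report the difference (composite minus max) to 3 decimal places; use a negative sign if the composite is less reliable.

-0.029

Var(sum) = 3 + 2.22 = 5.22; true-score variance = 2.43 + 2.22 = 4.65; composite reliability = 0.8908.
Max component reliability = 0.9200.
Difference = 0.8908 − 0.9200 = -0.029.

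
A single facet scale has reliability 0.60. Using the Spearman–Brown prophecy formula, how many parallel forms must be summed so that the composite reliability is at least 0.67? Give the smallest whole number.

2

k ≥ ρ*(1−ρ₁)/(ρ₁(1−ρ*)) = 0.67·0.40 / (0.60·0.33) = 1.354.
Smallest integer k = 2.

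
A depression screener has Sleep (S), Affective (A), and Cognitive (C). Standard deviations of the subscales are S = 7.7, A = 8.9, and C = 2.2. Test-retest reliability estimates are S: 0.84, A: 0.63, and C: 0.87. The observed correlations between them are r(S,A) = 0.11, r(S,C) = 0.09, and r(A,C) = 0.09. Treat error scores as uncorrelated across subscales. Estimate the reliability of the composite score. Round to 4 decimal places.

Var(S+A+C) = 7.7² + 8.9² + 2.2² + 2·[7.7·8.9·0.11 + 7.7·2.2·0.09 + 8.9·2.2·0.09] = 143.34 + 21.6502 = 164.99.
Under uncorrelated errors the observed covariances equal the true-score covariances, so only the own-variance terms attenuate.
True-score variance = [7.7²·0.84 + 8.9²·0.63 + 2.2²·0.87] + 21.6502 = 103.917 + 21.6502 = 125.567.
Reliability = 125.567 / 164.99 = 0.7611.

0.7611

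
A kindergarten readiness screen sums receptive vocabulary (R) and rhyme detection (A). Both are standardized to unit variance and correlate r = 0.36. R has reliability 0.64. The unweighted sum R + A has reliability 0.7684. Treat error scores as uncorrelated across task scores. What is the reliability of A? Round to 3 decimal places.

Var(R+A) = 2 + 2·0.36 = 2.720.
True-score variance = ρ_R + ρ_A + 2·0.36, so 0.7684 = (0.64 + ρ_A + 0.72) / 2.720.
ρ_A = 0.7684·2.720 − 0.64 − 0.72 = 0.730.

0.730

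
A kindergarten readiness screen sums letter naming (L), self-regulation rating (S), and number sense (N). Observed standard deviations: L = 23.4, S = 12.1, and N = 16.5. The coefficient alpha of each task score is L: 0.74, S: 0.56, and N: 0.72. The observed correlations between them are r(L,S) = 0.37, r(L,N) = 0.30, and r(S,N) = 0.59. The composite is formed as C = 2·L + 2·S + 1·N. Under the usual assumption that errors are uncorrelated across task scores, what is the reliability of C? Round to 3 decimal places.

Var(C) = 2²·23.4² + 2²·12.1² + 16.5² + 2·[4·23.4·12.1·0.37 + 2·23.4·16.5·0.30 + 2·12.1·16.5·0.59] = 3048.13 + 1772.59 = 4820.72.
With uncorrelated errors the cross-covariances are all true-score covariance, so they carry over unchanged; only the diagonal terms shrink to ρᵢσᵢ².
True-score variance = [2²·23.4²·0.74 + 2²·12.1²·0.56 + 16.5²·0.72] + 1772.59 = 2144.76 + 1772.59 = 3917.34.
Reliability = 3917.34 / 4820.72 = 0.813.

0.813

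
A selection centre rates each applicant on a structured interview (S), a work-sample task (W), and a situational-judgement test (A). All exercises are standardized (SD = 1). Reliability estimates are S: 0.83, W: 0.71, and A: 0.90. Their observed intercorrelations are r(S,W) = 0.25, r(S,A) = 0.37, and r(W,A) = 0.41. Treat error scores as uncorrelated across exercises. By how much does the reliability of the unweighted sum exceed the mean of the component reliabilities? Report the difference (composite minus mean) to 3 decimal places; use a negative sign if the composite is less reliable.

Var(sum) = 3 + 2.06 = 5.06; true-score variance = 2.44 + 2.06 = 4.5; composite reliability = 0.8893.
Mean component reliability = 0.8133.
Difference = 0.8893 − 0.8133 = 0.076.

0.076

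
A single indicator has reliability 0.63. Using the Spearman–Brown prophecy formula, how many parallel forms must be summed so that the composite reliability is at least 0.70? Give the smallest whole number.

2

k ≥ ρ*(1−ρ₁)/(ρ₁(1−ρ*)) = 0.70·0.37 / (0.63·0.30) = 1.370.
Smallest integer k = 2.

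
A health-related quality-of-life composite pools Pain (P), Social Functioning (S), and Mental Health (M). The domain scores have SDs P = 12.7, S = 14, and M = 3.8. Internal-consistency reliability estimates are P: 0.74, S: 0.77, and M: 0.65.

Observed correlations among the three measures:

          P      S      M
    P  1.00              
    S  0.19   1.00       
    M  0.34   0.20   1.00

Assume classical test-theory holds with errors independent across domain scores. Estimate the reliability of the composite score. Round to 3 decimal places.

0.813

Var(P+S+M) = 12.7² + 14² + 3.8² + 2·[12.7·14·0.19 + 12.7·3.8·0.34 + 14·3.8·0.20] = 371.73 + 121.661 = 493.391.
Under uncorrelated errors the observed covariances equal the true-score covariances, so only the own-variance terms attenuate.
True-score variance = [12.7²·0.74 + 14²·0.77 + 3.8²·0.65] + 121.661 = 279.661 + 121.661 = 401.321.
Reliability = 401.321 / 493.391 = 0.813.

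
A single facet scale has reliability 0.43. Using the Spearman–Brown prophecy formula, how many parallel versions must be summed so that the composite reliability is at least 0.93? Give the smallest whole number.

k ≥ ρ*(1−ρ₁)/(ρ₁(1−ρ*)) = 0.93·0.57 / (0.43·0.07) = 17.611.
Smallest integer k = 18.

18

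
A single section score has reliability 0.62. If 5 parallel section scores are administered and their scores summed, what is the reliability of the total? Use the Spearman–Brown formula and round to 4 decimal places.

0.8908

ρ_k = kρ / (1 + (k−1)ρ) = 5·0.62 / (1 + 4·0.62) = 3.100 / 3.480 = 0.8908.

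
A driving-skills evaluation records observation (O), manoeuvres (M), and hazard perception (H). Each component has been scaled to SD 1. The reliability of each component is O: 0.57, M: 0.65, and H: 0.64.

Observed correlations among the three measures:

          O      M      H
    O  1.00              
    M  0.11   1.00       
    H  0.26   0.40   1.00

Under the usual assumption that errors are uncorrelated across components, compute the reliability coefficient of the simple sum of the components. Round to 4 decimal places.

0.7489

Var(O+M+H) = 3 + 2·[0.11 + 0.26 + 0.40] = 3 + 1.54 = 4.54.
Because errors are independent across components, Cov(Tᵢ,Tⱼ) = Cov(Xᵢ,Xⱼ); the off-diagonal part of the true-score variance is the same as above.
True-score variance = [0.57 + 0.65 + 0.64] + 1.54 = 1.86 + 1.54 = 3.4.
Reliability = 3.4 / 4.54 = 0.7489.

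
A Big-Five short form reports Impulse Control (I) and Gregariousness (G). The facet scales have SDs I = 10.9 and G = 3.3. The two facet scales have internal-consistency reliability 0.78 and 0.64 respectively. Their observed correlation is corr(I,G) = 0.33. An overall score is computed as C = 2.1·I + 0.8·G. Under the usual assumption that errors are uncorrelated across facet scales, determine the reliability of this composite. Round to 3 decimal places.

0.794

Var(C) = 2.1²·10.9² + 0.8²·3.3² + 2·[1.68·10.9·3.3·0.33] = 530.922 + 39.8835 = 570.805.
With uncorrelated errors the cross-covariances are all true-score covariance, so they carry over unchanged; only the diagonal terms shrink to ρᵢσᵢ².
True-score variance = [2.1²·10.9²·0.78 + 0.8²·3.3²·0.64] + 39.8835 = 413.143 + 39.8835 = 453.027.
Reliability = 453.027 / 570.805 = 0.794.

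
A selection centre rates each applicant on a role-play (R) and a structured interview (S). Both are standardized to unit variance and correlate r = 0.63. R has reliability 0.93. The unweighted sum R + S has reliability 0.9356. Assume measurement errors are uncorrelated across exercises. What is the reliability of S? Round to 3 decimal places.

Var(R+S) = 2 + 2·0.63 = 3.260.
True-score variance = ρ_R + ρ_S + 2·0.63, so 0.9356 = (0.93 + ρ_S + 1.26) / 3.260.
ρ_S = 0.9356·3.260 − 0.93 − 1.26 = 0.860.

0.860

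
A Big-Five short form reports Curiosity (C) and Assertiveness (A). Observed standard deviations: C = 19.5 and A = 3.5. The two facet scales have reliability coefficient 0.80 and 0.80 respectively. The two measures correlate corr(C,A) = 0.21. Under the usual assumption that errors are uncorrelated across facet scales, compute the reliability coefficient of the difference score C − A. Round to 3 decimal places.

Var(C−A) = 19.5² + 3.5² − 2·19.5·3.5·0.21 = 392.5 − 28.665 = 363.835.
Under uncorrelated errors the observed covariances equal the true-score covariances, so only the own-variance terms attenuate.
True-score variance = [19.5²·0.80 + 3.5²·0.80] − 28.665 = 314 − 28.665 = 285.335.
Reliability = 285.335 / 363.835 = 0.784.

0.784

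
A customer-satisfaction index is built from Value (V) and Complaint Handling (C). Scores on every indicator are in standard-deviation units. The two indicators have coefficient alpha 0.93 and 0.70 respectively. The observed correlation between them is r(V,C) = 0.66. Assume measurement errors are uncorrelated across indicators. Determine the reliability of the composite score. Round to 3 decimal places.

Var(V+C) = 2 + 2·[0.66] = 2 + 1.32 = 3.32.
With uncorrelated errors the cross-covariances are all true-score covariance, so they carry over unchanged; only the diagonal terms shrink to ρᵢσᵢ².
True-score variance = [0.93 + 0.70] + 1.32 = 1.63 + 1.32 = 2.95.
Reliability = 2.95 / 3.32 = 0.889.

0.889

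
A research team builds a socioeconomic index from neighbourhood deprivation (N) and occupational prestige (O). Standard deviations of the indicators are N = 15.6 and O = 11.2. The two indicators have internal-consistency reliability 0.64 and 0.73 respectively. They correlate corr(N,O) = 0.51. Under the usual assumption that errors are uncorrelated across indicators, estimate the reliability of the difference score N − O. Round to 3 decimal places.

0.363

Var(N−O) = 15.6² + 11.2² − 2·15.6·11.2·0.51 = 368.8 − 178.214 = 190.586.
Because errors are independent across components, Cov(Tᵢ,Tⱼ) = Cov(Xᵢ,Xⱼ); the off-diagonal part of the true-score variance is the same as above.
True-score variance = [15.6²·0.64 + 11.2²·0.73] − 178.214 = 247.322 − 178.214 = 69.1072.
Reliability = 69.1072 / 190.586 = 0.363.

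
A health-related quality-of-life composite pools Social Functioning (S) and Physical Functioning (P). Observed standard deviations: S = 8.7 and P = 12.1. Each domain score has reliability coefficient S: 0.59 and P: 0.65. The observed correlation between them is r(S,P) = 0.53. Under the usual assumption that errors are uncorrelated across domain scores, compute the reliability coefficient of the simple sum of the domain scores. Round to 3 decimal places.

Var(S+P) = 8.7² + 12.1² + 2·[8.7·12.1·0.53] = 222.1 + 111.586 = 333.686.
With uncorrelated errors the cross-covariances are all true-score covariance, so they carry over unchanged; only the diagonal terms shrink to ρᵢσᵢ².
True-score variance = [8.7²·0.59 + 12.1²·0.65] + 111.586 = 139.824 + 111.586 = 251.41.
Reliability = 251.41 / 333.686 = 0.753.

0.753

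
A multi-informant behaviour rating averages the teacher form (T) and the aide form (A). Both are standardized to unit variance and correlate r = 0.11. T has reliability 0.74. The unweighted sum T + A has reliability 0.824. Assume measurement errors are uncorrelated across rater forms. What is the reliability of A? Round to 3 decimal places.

Var(T+A) = 2 + 2·0.11 = 2.220.
True-score variance = ρ_T + ρ_A + 2·0.11, so 0.824 = (0.74 + ρ_A + 0.22) / 2.220.
ρ_A = 0.824·2.220 − 0.74 − 0.22 = 0.869.

0.869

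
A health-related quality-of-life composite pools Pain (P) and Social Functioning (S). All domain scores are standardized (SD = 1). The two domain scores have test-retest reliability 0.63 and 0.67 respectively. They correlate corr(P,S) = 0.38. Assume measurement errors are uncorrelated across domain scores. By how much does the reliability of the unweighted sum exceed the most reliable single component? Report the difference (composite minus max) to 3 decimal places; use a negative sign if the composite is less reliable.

0.076

Var(sum) = 2 + 0.76 = 2.76; true-score variance = 1.3 + 0.76 = 2.06; composite reliability = 0.7464.
Max component reliability = 0.6700.
Difference = 0.7464 − 0.6700 = 0.076.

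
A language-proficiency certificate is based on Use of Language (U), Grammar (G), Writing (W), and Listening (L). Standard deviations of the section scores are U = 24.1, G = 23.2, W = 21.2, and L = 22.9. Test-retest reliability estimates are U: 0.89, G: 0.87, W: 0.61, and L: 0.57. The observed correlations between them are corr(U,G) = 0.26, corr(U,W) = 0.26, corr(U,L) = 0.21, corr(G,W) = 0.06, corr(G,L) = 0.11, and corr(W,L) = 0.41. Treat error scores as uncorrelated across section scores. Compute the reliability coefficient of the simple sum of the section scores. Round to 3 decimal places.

Var(U+G+W+L) = 24.1² + 23.2² + 21.2² + 22.9² + 2·[24.1·23.2·0.26 + 24.1·21.2·0.26 + 24.1·22.9·0.21 + 23.2·21.2·0.06 + 23.2·22.9·0.11 + 21.2·22.9·0.41] = 2092.9 + 1362.21 = 3455.11.
Because errors are independent across components, Cov(Tᵢ,Tⱼ) = Cov(Xᵢ,Xⱼ); the off-diagonal part of the true-score variance is the same as above.
True-score variance = [24.1²·0.89 + 23.2²·0.87 + 21.2²·0.61 + 22.9²·0.57] + 1362.21 = 1558.26 + 1362.21 = 2920.47.
Reliability = 2920.47 / 3455.11 = 0.845.

0.845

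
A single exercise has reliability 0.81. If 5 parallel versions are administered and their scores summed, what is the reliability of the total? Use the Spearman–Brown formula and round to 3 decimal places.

ρ_k = kρ / (1 + (k−1)ρ) = 5·0.81 / (1 + 4·0.81) = 4.050 / 4.240 = 0.955.

0.955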